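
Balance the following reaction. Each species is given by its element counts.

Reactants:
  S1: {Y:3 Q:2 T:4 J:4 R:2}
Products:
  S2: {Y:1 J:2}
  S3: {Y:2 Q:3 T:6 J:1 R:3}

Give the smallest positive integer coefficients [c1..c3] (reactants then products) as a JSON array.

Coefficients: [3, 5, 2]

Y: 3·3 = 9 | 5·1+2·2 = 9
Q: 3·2 = 6 | 5·0+2·3 = 6
T: 3·4 = 12 | 5·0+2·6 = 12
J: 3·4 = 12 | 5·2+2·1 = 12
R: 3·2 = 6 | 5·0+2·3 = 6
gcd(3,5,2) = 1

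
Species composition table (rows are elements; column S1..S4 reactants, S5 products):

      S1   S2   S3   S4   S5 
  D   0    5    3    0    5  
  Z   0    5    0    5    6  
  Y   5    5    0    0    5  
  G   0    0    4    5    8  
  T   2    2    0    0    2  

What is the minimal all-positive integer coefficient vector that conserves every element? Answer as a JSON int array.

Coefficients: [3, 2, 5, 4, 5]

D: 3·0+2·5+5·3+4·0 = 25 | 5·5 = 25
Z: 3·0+2·5+5·0+4·5 = 30 | 5·6 = 30
Y: 3·5+2·5+5·0+4·0 = 25 | 5·5 = 25
G: 3·0+2·0+5·4+4·5 = 40 | 5·8 = 40
T: 3·2+2·2+5·0+4·0 = 10 | 5·2 = 10
gcd(3,2,5,4,5) = 1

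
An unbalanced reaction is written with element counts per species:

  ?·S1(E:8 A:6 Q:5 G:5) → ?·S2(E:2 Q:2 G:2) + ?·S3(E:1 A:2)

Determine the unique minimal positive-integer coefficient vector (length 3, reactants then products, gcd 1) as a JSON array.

Coefficients: [2, 5, 6]

E: 2·8 = 16 | 5·2+6·1 = 16
A: 2·6 = 12 | 5·0+6·2 = 12
Q: 2·5 = 10 | 5·2+6·0 = 10
G: 2·5 = 10 | 5·2+6·0 = 10
gcd(2,5,6) = 1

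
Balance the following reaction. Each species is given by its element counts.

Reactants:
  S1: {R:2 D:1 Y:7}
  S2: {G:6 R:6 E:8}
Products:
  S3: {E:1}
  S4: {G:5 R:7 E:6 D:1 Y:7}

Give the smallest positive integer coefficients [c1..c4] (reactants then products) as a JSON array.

Coefficients: [6, 5, 4, 6]

G: 6·0+5·6 = 30 | 4·0+6·5 = 30
R: 6·2+5·6 = 42 | 4·0+6·7 = 42
E: 6·0+5·8 = 40 | 4·1+6·6 = 40
D: 6·1+5·0 = 6 | 4·0+6·1 = 6
Y: 6·7+5·0 = 42 | 4·0+6·7 = 42
gcd(6,5,4,6) = 1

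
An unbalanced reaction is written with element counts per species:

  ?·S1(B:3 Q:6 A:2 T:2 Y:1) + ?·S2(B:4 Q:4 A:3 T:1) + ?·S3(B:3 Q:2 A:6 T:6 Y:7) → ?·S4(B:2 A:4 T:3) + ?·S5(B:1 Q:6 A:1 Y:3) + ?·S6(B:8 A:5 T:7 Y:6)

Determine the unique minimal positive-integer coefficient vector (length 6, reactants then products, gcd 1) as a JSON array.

B: 1·3+2·4+2·3 = 17 | 3·2+3·1+1·8 = 17
Q: 1·6+2·4+2·2 = 18 | 3·0+3·6+1·0 = 18
A: 1·2+2·3+2·6 = 20 | 3·4+3·1+1·5 = 20
T: 1·2+2·1+2·6 = 16 | 3·3+3·0+1·7 = 16
Y: 1·1+2·0+2·7 = 15 | 3·0+3·3+1·6 = 15
gcd(1,2,2,3,3,1) = 1

Coefficients: [1, 2, 2, 3, 3, 1]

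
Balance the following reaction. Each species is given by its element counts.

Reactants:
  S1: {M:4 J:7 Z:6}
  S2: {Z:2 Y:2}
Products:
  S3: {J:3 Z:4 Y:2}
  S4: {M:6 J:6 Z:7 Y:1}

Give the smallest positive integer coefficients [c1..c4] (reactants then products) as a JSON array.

M: 3·4+4·0 = 12 | 3·0+2·6 = 12
J: 3·7+4·0 = 21 | 3·3+2·6 = 21
Z: 3·6+4·2 = 26 | 3·4+2·7 = 26
Y: 3·0+4·2 = 8 | 3·2+2·1 = 8
gcd(3,4,3,2) = 1

Coefficients: [3, 4, 3, 2]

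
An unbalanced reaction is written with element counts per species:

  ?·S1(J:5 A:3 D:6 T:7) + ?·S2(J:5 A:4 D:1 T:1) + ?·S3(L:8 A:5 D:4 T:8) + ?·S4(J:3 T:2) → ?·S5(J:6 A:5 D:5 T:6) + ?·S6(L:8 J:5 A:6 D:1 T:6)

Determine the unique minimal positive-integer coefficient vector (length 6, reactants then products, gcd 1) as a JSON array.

Coefficients: [1, 5, 3, 3, 4, 3]

L: 1·0+5·0+3·8+3·0 = 24 | 4·0+3·8 = 24
J: 1·5+5·5+3·0+3·3 = 39 | 4·6+3·5 = 39
A: 1·3+5·4+3·5+3·0 = 38 | 4·5+3·6 = 38
D: 1·6+5·1+3·4+3·0 = 23 | 4·5+3·1 = 23
T: 1·7+5·1+3·8+3·2 = 42 | 4·6+3·6 = 42
gcd(1,5,3,3,4,3) = 1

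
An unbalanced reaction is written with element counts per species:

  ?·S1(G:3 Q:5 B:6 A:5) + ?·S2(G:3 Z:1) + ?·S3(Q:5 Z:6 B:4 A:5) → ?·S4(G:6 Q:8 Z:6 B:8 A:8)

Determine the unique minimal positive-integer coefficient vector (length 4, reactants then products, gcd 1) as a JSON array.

Coefficients: [4, 6, 4, 5]

G: 4·3+6·3+4·0 = 30 | 5·6 = 30
Q: 4·5+6·0+4·5 = 40 | 5·8 = 40
Z: 4·0+6·1+4·6 = 30 | 5·6 = 30
B: 4·6+6·0+4·4 = 40 | 5·8 = 40
A: 4·5+6·0+4·5 = 40 | 5·8 = 40
gcd(4,6,4,5) = 1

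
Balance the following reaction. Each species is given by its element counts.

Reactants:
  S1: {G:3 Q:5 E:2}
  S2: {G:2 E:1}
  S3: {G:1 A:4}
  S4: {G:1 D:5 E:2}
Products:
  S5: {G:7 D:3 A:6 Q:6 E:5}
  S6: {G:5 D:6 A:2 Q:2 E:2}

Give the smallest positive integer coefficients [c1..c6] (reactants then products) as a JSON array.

G: 4·3+3·2+5·1+3·1 = 26 | 3·7+1·5 = 26
D: 4·0+3·0+5·0+3·5 = 15 | 3·3+1·6 = 15
A: 4·0+3·0+5·4+3·0 = 20 | 3·6+1·2 = 20
Q: 4·5+3·0+5·0+3·0 = 20 | 3·6+1·2 = 20
E: 4·2+3·1+5·0+3·2 = 17 | 3·5+1·2 = 17
gcd(4,3,5,3,3,1) = 1

Coefficients: [4, 3, 5, 3, 3, 1]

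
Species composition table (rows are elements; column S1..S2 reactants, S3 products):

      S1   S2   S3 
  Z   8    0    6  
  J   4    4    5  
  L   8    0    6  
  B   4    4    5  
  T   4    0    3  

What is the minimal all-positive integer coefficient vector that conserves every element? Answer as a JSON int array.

Z: 3·8+2·0 = 24 | 4·6 = 24
J: 3·4+2·4 = 20 | 4·5 = 20
L: 3·8+2·0 = 24 | 4·6 = 24
B: 3·4+2·4 = 20 | 4·5 = 20
T: 3·4+2·0 = 12 | 4·3 = 12
gcd(3,2,4) = 1

Coefficients: [3, 2, 4]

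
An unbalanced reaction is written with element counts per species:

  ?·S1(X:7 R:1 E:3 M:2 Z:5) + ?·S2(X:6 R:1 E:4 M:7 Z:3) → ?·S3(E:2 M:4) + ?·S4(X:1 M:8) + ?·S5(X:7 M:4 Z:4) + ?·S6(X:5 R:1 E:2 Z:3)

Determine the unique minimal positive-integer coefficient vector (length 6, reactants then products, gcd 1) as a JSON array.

X: 2·7+4·6 = 38 | 5·0+1·1+1·7+6·5 = 38
R: 2·1+4·1 = 6 | 5·0+1·0+1·0+6·1 = 6
E: 2·3+4·4 = 22 | 5·2+1·0+1·0+6·2 = 22
M: 2·2+4·7 = 32 | 5·4+1·8+1·4+6·0 = 32
Z: 2·5+4·3 = 22 | 5·0+1·0+1·4+6·3 = 22
gcd(2,4,5,1,1,6) = 1

Coefficients: [2, 4, 5, 1, 1, 6]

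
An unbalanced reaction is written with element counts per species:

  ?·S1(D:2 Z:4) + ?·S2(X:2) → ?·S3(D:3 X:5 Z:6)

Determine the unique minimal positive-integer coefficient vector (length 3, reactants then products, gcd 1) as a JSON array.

D: 3·2+5·0 = 6 | 2·3 = 6
X: 3·0+5·2 = 10 | 2·5 = 10
Z: 3·4+5·0 = 12 | 2·6 = 12
gcd(3,5,2) = 1

Coefficients: [3, 5, 2]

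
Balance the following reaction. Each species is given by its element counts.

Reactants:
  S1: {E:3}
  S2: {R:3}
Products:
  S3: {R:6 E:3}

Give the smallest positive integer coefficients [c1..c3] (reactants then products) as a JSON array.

R: 1·0+2·3 = 6 | 1·6 = 6
E: 1·3+2·0 = 3 | 1·3 = 3
gcd(1,2,1) = 1

Coefficients: [1, 2, 1]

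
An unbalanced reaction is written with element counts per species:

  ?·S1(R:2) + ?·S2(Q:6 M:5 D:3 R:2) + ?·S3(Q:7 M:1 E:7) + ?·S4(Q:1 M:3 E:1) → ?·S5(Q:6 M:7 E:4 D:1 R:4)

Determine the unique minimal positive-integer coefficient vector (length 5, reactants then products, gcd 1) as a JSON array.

Q: 5·0+1·6+1·7+5·1 = 18 | 3·6 = 18
M: 5·0+1·5+1·1+5·3 = 21 | 3·7 = 21
E: 5·0+1·0+1·7+5·1 = 12 | 3·4 = 12
D: 5·0+1·3+1·0+5·0 = 3 | 3·1 = 3
R: 5·2+1·2+1·0+5·0 = 12 | 3·4 = 12
gcd(5,1,1,5,3) = 1

Coefficients: [5, 1, 1, 5, 3]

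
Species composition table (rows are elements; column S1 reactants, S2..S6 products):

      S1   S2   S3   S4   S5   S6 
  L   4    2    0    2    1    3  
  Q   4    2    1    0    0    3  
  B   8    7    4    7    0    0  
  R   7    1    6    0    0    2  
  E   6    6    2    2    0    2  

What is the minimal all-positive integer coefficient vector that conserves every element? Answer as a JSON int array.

Coefficients: [6, 2, 5, 2, 1, 5]

L: 6·4 = 24 | 2·2+5·0+2·2+1·1+5·3 = 24
Q: 6·4 = 24 | 2·2+5·1+2·0+1·0+5·3 = 24
B: 6·8 = 48 | 2·7+5·4+2·7+1·0+5·0 = 48
R: 6·7 = 42 | 2·1+5·6+2·0+1·0+5·2 = 42
E: 6·6 = 36 | 2·6+5·2+2·2+1·0+5·2 = 36
gcd(6,2,5,2,1,5) = 1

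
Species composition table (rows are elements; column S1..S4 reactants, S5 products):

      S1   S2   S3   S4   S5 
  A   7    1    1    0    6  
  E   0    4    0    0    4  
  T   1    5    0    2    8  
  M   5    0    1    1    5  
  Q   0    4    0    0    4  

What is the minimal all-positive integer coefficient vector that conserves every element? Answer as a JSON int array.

Coefficients: [3, 5, 4, 6, 5]

A: 3·7+5·1+4·1+6·0 = 30 | 5·6 = 30
E: 3·0+5·4+4·0+6·0 = 20 | 5·4 = 20
T: 3·1+5·5+4·0+6·2 = 40 | 5·8 = 40
M: 3·5+5·0+4·1+6·1 = 25 | 5·5 = 25
Q: 3·0+5·4+4·0+6·0 = 20 | 5·4 = 20
gcd(3,5,4,6,5) = 1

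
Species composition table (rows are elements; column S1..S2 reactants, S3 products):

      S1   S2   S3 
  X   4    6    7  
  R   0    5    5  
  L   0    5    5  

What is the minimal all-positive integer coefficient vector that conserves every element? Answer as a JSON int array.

Coefficients: [1, 4, 4]

X: 1·4+4·6 = 28 | 4·7 = 28
R: 1·0+4·5 = 20 | 4·5 = 20
L: 1·0+4·5 = 20 | 4·5 = 20
gcd(1,4,4) = 1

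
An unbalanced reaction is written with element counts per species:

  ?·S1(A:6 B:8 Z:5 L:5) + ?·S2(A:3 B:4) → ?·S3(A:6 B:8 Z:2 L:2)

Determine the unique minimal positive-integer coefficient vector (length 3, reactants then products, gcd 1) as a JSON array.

A: 2·6+6·3 = 30 | 5·6 = 30
B: 2·8+6·4 = 40 | 5·8 = 40
Z: 2·5+6·0 = 10 | 5·2 = 10
L: 2·5+6·0 = 10 | 5·2 = 10
gcd(2,6,5) = 1

Coefficients: [2, 6, 5]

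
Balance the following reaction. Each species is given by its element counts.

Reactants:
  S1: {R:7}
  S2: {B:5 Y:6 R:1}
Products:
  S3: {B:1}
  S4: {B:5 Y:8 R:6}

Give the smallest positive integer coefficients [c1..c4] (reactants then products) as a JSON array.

Coefficients: [2, 4, 5, 3]

B: 2·0+4·5 = 20 | 5·1+3·5 = 20
Y: 2·0+4·6 = 24 | 5·0+3·8 = 24
R: 2·7+4·1 = 18 | 5·0+3·6 = 18
gcd(2,4,5,3) = 1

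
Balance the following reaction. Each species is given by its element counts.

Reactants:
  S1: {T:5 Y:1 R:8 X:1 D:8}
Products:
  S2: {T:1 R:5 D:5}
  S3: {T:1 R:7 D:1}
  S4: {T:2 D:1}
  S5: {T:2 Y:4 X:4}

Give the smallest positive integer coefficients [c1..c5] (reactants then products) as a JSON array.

Coefficients: [4, 5, 1, 6, 1]

T: 4·5 = 20 | 5·1+1·1+6·2+1·2 = 20
Y: 4·1 = 4 | 5·0+1·0+6·0+1·4 = 4
R: 4·8 = 32 | 5·5+1·7+6·0+1·0 = 32
X: 4·1 = 4 | 5·0+1·0+6·0+1·4 = 4
D: 4·8 = 32 | 5·5+1·1+6·1+1·0 = 32
gcd(4,5,1,6,1) = 1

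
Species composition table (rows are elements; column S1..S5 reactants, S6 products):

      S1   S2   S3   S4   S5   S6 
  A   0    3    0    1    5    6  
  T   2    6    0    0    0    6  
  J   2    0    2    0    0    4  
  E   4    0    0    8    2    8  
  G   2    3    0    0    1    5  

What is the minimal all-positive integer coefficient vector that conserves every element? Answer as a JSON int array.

Coefficients: [6, 3, 4, 1, 4, 5]

A: 6·0+3·3+4·0+1·1+4·5 = 30 | 5·6 = 30
T: 6·2+3·6+4·0+1·0+4·0 = 30 | 5·6 = 30
J: 6·2+3·0+4·2+1·0+4·0 = 20 | 5·4 = 20
E: 6·4+3·0+4·0+1·8+4·2 = 40 | 5·8 = 40
G: 6·2+3·3+4·0+1·0+4·1 = 25 | 5·5 = 25
gcd(6,3,4,1,4,5) = 1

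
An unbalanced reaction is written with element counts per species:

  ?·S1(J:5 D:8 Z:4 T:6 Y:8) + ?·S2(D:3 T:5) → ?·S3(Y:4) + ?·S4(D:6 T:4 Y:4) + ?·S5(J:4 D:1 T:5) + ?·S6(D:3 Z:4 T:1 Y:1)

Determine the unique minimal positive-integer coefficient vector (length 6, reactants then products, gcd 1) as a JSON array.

J: 4·5+5·0 = 20 | 2·0+5·0+5·4+4·0 = 20
D: 4·8+5·3 = 47 | 2·0+5·6+5·1+4·3 = 47
Z: 4·4+5·0 = 16 | 2·0+5·0+5·0+4·4 = 16
T: 4·6+5·5 = 49 | 2·0+5·4+5·5+4·1 = 49
Y: 4·8+5·0 = 32 | 2·4+5·4+5·0+4·1 = 32
gcd(4,5,2,5,5,4) = 1

Coefficients: [4, 5, 2, 5, 5, 4]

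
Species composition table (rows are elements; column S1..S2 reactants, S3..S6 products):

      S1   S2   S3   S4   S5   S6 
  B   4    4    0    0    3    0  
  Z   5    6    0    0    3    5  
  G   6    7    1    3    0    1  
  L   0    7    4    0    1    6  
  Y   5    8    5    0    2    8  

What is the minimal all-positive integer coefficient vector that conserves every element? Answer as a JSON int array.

B: 1·4+2·4 = 12 | 1·0+6·0+4·3+1·0 = 12
Z: 1·5+2·6 = 17 | 1·0+6·0+4·3+1·5 = 17
G: 1·6+2·7 = 20 | 1·1+6·3+4·0+1·1 = 20
L: 1·0+2·7 = 14 | 1·4+6·0+4·1+1·6 = 14
Y: 1·5+2·8 = 21 | 1·5+6·0+4·2+1·8 = 21
gcd(1,2,1,6,4,1) = 1

Coefficients: [1, 2, 1, 6, 4, 1]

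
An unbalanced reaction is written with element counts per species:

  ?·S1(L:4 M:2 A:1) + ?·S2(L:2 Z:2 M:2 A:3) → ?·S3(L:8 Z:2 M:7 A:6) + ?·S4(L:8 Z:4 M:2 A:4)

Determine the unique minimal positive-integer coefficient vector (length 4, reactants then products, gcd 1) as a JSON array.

L: 4·4+4·2 = 24 | 2·8+1·8 = 24
Z: 4·0+4·2 = 8 | 2·2+1·4 = 8
M: 4·2+4·2 = 16 | 2·7+1·2 = 16
A: 4·1+4·3 = 16 | 2·6+1·4 = 16
gcd(4,4,2,1) = 1

Coefficients: [4, 4, 2, 1]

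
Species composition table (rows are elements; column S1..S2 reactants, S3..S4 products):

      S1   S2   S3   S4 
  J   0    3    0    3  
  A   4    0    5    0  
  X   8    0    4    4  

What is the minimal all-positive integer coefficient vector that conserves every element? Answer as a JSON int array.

Coefficients: [5, 6, 4, 6]

J: 5·0+6·3 = 18 | 4·0+6·3 = 18
A: 5·4+6·0 = 20 | 4·5+6·0 = 20
X: 5·8+6·0 = 40 | 4·4+6·4 = 40
gcd(5,6,4,6) = 1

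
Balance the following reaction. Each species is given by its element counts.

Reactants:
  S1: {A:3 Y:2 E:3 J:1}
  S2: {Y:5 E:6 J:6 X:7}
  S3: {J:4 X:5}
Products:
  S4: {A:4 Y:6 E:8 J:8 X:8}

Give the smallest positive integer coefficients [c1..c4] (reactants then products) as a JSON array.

A: 4·3+2·0+2·0 = 12 | 3·4 = 12
Y: 4·2+2·5+2·0 = 18 | 3·6 = 18
E: 4·3+2·6+2·0 = 24 | 3·8 = 24
J: 4·1+2·6+2·4 = 24 | 3·8 = 24
X: 4·0+2·7+2·5 = 24 | 3·8 = 24
gcd(4,2,2,3) = 1

Coefficients: [4, 2, 2, 3]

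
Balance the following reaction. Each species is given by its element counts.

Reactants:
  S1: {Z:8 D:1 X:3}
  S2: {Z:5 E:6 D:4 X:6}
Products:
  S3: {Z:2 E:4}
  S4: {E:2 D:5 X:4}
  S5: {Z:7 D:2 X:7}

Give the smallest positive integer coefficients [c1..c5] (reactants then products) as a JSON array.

Coefficients: [1, 5, 6, 3, 3]

Z: 1·8+5·5 = 33 | 6·2+3·0+3·7 = 33
E: 1·0+5·6 = 30 | 6·4+3·2+3·0 = 30
D: 1·1+5·4 = 21 | 6·0+3·5+3·2 = 21
X: 1·3+5·6 = 33 | 6·0+3·4+3·7 = 33
gcd(1,5,6,3,3) = 1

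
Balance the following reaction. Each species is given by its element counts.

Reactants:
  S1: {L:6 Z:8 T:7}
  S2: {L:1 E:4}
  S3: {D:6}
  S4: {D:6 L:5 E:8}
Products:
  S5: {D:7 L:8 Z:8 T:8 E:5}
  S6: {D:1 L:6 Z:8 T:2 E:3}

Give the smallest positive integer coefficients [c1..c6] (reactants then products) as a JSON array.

Coefficients: [6, 5, 5, 1, 5, 1]

D: 6·0+5·0+5·6+1·6 = 36 | 5·7+1·1 = 36
L: 6·6+5·1+5·0+1·5 = 46 | 5·8+1·6 = 46
Z: 6·8+5·0+5·0+1·0 = 48 | 5·8+1·8 = 48
T: 6·7+5·0+5·0+1·0 = 42 | 5·8+1·2 = 42
E: 6·0+5·4+5·0+1·8 = 28 | 5·5+1·3 = 28
gcd(6,5,5,1,5,1) = 1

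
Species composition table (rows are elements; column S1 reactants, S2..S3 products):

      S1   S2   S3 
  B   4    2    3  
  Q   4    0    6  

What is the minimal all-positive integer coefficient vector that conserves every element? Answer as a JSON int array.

B: 3·4 = 12 | 3·2+2·3 = 12
Q: 3·4 = 12 | 3·0+2·6 = 12
gcd(3,3,2) = 1

Coefficients: [3, 3, 2]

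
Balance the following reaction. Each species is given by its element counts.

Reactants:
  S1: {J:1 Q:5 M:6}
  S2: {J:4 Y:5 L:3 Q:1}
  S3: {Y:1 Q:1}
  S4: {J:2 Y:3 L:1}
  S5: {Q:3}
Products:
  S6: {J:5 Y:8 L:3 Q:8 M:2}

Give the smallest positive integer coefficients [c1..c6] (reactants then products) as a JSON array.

J: 1·1+2·4+5·0+3·2+4·0 = 15 | 3·5 = 15
Y: 1·0+2·5+5·1+3·3+4·0 = 24 | 3·8 = 24
L: 1·0+2·3+5·0+3·1+4·0 = 9 | 3·3 = 9
Q: 1·5+2·1+5·1+3·0+4·3 = 24 | 3·8 = 24
M: 1·6+2·0+5·0+3·0+4·0 = 6 | 3·2 = 6
gcd(1,2,5,3,4,3) = 1

Coefficients: [1, 2, 5, 3, 4, 3]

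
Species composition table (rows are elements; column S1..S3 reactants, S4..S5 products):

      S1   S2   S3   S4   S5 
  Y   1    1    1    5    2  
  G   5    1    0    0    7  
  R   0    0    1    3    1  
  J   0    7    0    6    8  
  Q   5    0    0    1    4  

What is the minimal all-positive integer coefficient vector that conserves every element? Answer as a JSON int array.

Coefficients: [1, 2, 4, 1, 1]

Y: 1·1+2·1+4·1 = 7 | 1·5+1·2 = 7
G: 1·5+2·1+4·0 = 7 | 1·0+1·7 = 7
R: 1·0+2·0+4·1 = 4 | 1·3+1·1 = 4
J: 1·0+2·7+4·0 = 14 | 1·6+1·8 = 14
Q: 1·5+2·0+4·0 = 5 | 1·1+1·4 = 5
gcd(1,2,4,1,1) = 1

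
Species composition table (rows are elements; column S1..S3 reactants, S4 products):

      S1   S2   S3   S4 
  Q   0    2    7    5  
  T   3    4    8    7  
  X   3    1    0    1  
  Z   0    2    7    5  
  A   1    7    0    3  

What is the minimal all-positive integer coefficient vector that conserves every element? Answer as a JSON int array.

Q: 1·0+2·2+3·7 = 25 | 5·5 = 25
T: 1·3+2·4+3·8 = 35 | 5·7 = 35
X: 1·3+2·1+3·0 = 5 | 5·1 = 5
Z: 1·0+2·2+3·7 = 25 | 5·5 = 25
A: 1·1+2·7+3·0 = 15 | 5·3 = 15
gcd(1,2,3,5) = 1

Coefficients: [1, 2, 3, 5]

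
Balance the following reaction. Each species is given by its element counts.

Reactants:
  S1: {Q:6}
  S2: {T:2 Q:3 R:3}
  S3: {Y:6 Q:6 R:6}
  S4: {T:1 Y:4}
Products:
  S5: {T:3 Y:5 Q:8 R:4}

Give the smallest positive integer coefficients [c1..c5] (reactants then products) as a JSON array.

Coefficients: [4, 6, 1, 6, 6]

T: 4·0+6·2+1·0+6·1 = 18 | 6·3 = 18
Y: 4·0+6·0+1·6+6·4 = 30 | 6·5 = 30
Q: 4·6+6·3+1·6+6·0 = 48 | 6·8 = 48
R: 4·0+6·3+1·6+6·0 = 24 | 6·4 = 24
gcd(4,6,1,6,6) = 1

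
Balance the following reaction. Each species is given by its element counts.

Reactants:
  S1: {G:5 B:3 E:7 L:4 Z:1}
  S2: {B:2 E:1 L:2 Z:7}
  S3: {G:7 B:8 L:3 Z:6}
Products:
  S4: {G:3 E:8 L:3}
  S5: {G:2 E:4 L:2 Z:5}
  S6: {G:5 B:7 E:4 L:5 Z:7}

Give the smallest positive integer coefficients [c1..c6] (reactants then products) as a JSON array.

Coefficients: [4, 4, 1, 1, 2, 4]

G: 4·5+4·0+1·7 = 27 | 1·3+2·2+4·5 = 27
B: 4·3+4·2+1·8 = 28 | 1·0+2·0+4·7 = 28
E: 4·7+4·1+1·0 = 32 | 1·8+2·4+4·4 = 32
L: 4·4+4·2+1·3 = 27 | 1·3+2·2+4·5 = 27
Z: 4·1+4·7+1·6 = 38 | 1·0+2·5+4·7 = 38
gcd(4,4,1,1,2,4) = 1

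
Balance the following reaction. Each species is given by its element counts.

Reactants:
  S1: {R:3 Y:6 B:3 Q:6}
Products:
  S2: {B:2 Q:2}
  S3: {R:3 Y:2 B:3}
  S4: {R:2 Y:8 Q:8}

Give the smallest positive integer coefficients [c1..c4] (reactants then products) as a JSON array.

Coefficients: [5, 3, 3, 3]

R: 5·3 = 15 | 3·0+3·3+3·2 = 15
Y: 5·6 = 30 | 3·0+3·2+3·8 = 30
B: 5·3 = 15 | 3·2+3·3+3·0 = 15
Q: 5·6 = 30 | 3·2+3·0+3·8 = 30
gcd(5,3,3,3) = 1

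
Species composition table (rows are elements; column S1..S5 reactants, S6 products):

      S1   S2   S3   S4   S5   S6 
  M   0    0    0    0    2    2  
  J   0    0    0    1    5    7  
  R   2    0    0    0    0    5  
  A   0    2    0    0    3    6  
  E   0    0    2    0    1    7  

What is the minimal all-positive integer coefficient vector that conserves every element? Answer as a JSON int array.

Coefficients: [5, 3, 6, 4, 2, 2]

M: 5·0+3·0+6·0+4·0+2·2 = 4 | 2·2 = 4
J: 5·0+3·0+6·0+4·1+2·5 = 14 | 2·7 = 14
R: 5·2+3·0+6·0+4·0+2·0 = 10 | 2·5 = 10
A: 5·0+3·2+6·0+4·0+2·3 = 12 | 2·6 = 12
E: 5·0+3·0+6·2+4·0+2·1 = 14 | 2·7 = 14
gcd(5,3,6,4,2,2) = 1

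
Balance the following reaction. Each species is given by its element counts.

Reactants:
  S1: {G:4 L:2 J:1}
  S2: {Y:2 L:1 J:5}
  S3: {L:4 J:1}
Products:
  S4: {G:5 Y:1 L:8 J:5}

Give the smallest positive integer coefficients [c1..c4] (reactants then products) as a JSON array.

G: 5·4+2·0+5·0 = 20 | 4·5 = 20
Y: 5·0+2·2+5·0 = 4 | 4·1 = 4
L: 5·2+2·1+5·4 = 32 | 4·8 = 32
J: 5·1+2·5+5·1 = 20 | 4·5 = 20
gcd(5,2,5,4) = 1

Coefficients: [5, 2, 5, 4]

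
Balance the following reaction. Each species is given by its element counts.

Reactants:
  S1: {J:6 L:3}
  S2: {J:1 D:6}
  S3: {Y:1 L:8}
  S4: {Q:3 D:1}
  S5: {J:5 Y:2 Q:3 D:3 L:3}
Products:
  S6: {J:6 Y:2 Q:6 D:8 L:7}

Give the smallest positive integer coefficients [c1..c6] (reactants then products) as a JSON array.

J: 1·6+3·1+2·0+5·0+3·5 = 24 | 4·6 = 24
Y: 1·0+3·0+2·1+5·0+3·2 = 8 | 4·2 = 8
Q: 1·0+3·0+2·0+5·3+3·3 = 24 | 4·6 = 24
D: 1·0+3·6+2·0+5·1+3·3 = 32 | 4·8 = 32
L: 1·3+3·0+2·8+5·0+3·3 = 28 | 4·7 = 28
gcd(1,3,2,5,3,4) = 1

Coefficients: [1, 3, 2, 5, 3, 4]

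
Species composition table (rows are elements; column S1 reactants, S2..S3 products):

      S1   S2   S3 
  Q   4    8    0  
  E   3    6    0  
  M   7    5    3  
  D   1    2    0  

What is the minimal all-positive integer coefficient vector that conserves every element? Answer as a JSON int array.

Coefficients: [2, 1, 3]

Q: 2·4 = 8 | 1·8+3·0 = 8
E: 2·3 = 6 | 1·6+3·0 = 6
M: 2·7 = 14 | 1·5+3·3 = 14
D: 2·1 = 2 | 1·2+3·0 = 2
gcd(2,1,3) = 1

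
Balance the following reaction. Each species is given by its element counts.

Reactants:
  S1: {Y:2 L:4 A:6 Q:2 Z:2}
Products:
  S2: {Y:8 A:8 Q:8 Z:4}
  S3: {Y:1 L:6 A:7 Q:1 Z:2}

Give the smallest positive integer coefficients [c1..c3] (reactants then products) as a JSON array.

Y: 6·2 = 12 | 1·8+4·1 = 12
L: 6·4 = 24 | 1·0+4·6 = 24
A: 6·6 = 36 | 1·8+4·7 = 36
Q: 6·2 = 12 | 1·8+4·1 = 12
Z: 6·2 = 12 | 1·4+4·2 = 12
gcd(6,1,4) = 1

Coefficients: [6, 1, 4]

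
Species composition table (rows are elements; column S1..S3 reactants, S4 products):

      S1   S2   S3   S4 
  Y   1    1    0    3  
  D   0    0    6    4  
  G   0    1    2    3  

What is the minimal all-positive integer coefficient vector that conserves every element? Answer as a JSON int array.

Coefficients: [4, 5, 2, 3]

Y: 4·1+5·1+2·0 = 9 | 3·3 = 9
D: 4·0+5·0+2·6 = 12 | 3·4 = 12
G: 4·0+5·1+2·2 = 9 | 3·3 = 9
gcd(4,5,2,3) = 1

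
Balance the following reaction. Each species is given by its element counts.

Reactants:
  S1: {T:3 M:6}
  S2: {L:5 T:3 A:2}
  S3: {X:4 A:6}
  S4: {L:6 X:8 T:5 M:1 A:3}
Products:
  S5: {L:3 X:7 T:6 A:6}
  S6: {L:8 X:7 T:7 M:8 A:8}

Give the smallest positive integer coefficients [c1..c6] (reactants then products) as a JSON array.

Coefficients: [6, 5, 6, 4, 3, 5]

L: 6·0+5·5+6·0+4·6 = 49 | 3·3+5·8 = 49
X: 6·0+5·0+6·4+4·8 = 56 | 3·7+5·7 = 56
T: 6·3+5·3+6·0+4·5 = 53 | 3·6+5·7 = 53
M: 6·6+5·0+6·0+4·1 = 40 | 3·0+5·8 = 40
A: 6·0+5·2+6·6+4·3 = 58 | 3·6+5·8 = 58
gcd(6,5,6,4,3,5) = 1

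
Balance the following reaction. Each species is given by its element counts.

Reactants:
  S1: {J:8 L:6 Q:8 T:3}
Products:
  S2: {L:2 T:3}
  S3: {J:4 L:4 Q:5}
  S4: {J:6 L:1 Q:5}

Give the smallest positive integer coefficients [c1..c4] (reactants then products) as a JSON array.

J: 5·8 = 40 | 5·0+4·4+4·6 = 40
L: 5·6 = 30 | 5·2+4·4+4·1 = 30
Q: 5·8 = 40 | 5·0+4·5+4·5 = 40
T: 5·3 = 15 | 5·3+4·0+4·0 = 15
gcd(5,5,4,4) = 1

Coefficients: [5, 5, 4, 4]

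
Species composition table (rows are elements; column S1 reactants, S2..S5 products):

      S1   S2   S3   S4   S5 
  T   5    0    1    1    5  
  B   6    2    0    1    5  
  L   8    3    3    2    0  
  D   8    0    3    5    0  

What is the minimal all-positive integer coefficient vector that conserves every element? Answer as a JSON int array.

T: 5·5 = 25 | 5·0+5·1+5·1+3·5 = 25
B: 5·6 = 30 | 5·2+5·0+5·1+3·5 = 30
L: 5·8 = 40 | 5·3+5·3+5·2+3·0 = 40
D: 5·8 = 40 | 5·0+5·3+5·5+3·0 = 40
gcd(5,5,5,5,3) = 1

Coefficients: [5, 5, 5, 5, 3]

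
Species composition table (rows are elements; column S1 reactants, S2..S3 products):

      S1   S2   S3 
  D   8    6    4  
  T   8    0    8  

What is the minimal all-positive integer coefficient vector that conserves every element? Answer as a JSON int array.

D: 3·8 = 24 | 2·6+3·4 = 24
T: 3·8 = 24 | 2·0+3·8 = 24
gcd(3,2,3) = 1

Coefficients: [3, 2, 3]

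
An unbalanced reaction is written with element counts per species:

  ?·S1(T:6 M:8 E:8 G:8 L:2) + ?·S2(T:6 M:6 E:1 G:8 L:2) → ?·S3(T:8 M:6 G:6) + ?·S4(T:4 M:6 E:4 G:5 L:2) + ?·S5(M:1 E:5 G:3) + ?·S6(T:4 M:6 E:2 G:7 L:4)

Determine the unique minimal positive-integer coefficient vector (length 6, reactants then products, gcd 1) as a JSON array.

Coefficients: [6, 6, 5, 4, 6, 4]

T: 6·6+6·6 = 72 | 5·8+4·4+6·0+4·4 = 72
M: 6·8+6·6 = 84 | 5·6+4·6+6·1+4·6 = 84
E: 6·8+6·1 = 54 | 5·0+4·4+6·5+4·2 = 54
G: 6·8+6·8 = 96 | 5·6+4·5+6·3+4·7 = 96
L: 6·2+6·2 = 24 | 5·0+4·2+6·0+4·4 = 24
gcd(6,6,5,4,6,4) = 1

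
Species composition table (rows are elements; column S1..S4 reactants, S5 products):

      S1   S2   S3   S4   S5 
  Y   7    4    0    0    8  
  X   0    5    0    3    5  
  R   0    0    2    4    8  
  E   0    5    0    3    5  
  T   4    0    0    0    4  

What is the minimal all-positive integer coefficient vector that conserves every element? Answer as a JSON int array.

Coefficients: [4, 1, 6, 5, 4]

Y: 4·7+1·4+6·0+5·0 = 32 | 4·8 = 32
X: 4·0+1·5+6·0+5·3 = 20 | 4·5 = 20
R: 4·0+1·0+6·2+5·4 = 32 | 4·8 = 32
E: 4·0+1·5+6·0+5·3 = 20 | 4·5 = 20
T: 4·4+1·0+6·0+5·0 = 16 | 4·4 = 16
gcd(4,1,6,5,4) = 1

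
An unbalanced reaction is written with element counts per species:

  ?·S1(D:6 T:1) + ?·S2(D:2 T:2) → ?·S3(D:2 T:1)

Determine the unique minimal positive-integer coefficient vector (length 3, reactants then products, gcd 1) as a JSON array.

D: 1·6+2·2 = 10 | 5·2 = 10
T: 1·1+2·2 = 5 | 5·1 = 5
gcd(1,2,5) = 1

Coefficients: [1, 2, 5]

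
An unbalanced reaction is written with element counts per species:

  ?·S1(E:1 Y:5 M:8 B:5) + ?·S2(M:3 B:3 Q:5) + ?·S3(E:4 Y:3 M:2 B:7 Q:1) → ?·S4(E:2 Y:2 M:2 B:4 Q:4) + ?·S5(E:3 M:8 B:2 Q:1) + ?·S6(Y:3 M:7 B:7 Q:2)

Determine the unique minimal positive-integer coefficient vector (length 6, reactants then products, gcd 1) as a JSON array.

E: 3·1+6·0+3·4 = 15 | 6·2+1·3+4·0 = 15
Y: 3·5+6·0+3·3 = 24 | 6·2+1·0+4·3 = 24
M: 3·8+6·3+3·2 = 48 | 6·2+1·8+4·7 = 48
B: 3·5+6·3+3·7 = 54 | 6·4+1·2+4·7 = 54
Q: 3·0+6·5+3·1 = 33 | 6·4+1·1+4·2 = 33
gcd(3,6,3,6,1,4) = 1

Coefficients: [3, 6, 3, 6, 1, 4]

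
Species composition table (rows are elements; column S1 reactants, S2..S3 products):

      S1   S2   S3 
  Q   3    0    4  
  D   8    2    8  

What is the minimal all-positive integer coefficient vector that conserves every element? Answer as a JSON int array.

Coefficients: [4, 4, 3]

Q: 4·3 = 12 | 4·0+3·4 = 12
D: 4·8 = 32 | 4·2+3·8 = 32
gcd(4,4,3) = 1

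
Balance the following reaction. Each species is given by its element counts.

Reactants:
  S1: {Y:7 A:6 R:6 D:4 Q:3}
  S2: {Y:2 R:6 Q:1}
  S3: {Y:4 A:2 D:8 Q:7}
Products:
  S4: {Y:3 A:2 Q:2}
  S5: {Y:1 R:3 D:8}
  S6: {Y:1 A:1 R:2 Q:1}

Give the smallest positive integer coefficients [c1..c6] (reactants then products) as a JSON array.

Coefficients: [2, 1, 1, 4, 2, 6]

Y: 2·7+1·2+1·4 = 20 | 4·3+2·1+6·1 = 20
A: 2·6+1·0+1·2 = 14 | 4·2+2·0+6·1 = 14
R: 2·6+1·6+1·0 = 18 | 4·0+2·3+6·2 = 18
D: 2·4+1·0+1·8 = 16 | 4·0+2·8+6·0 = 16
Q: 2·3+1·1+1·7 = 14 | 4·2+2·0+6·1 = 14
gcd(2,1,1,4,2,6) = 1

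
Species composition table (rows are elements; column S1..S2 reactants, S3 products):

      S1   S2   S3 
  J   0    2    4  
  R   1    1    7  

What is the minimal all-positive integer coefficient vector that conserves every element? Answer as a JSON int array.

Coefficients: [5, 2, 1]

J: 5·0+2·2 = 4 | 1·4 = 4
R: 5·1+2·1 = 7 | 1·7 = 7
gcd(5,2,1) = 1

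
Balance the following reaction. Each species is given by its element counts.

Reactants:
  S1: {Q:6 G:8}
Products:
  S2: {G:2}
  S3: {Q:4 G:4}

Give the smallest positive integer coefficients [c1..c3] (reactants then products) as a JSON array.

Q: 2·6 = 12 | 2·0+3·4 = 12
G: 2·8 = 16 | 2·2+3·4 = 16
gcd(2,2,3) = 1

Coefficients: [2, 2, 3]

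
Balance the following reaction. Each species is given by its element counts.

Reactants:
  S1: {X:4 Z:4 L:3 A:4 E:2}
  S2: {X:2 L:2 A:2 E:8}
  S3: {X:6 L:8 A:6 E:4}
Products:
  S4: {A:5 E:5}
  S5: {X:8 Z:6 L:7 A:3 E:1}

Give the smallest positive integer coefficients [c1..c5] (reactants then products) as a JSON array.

Coefficients: [6, 1, 1, 4, 4]

X: 6·4+1·2+1·6 = 32 | 4·0+4·8 = 32
Z: 6·4+1·0+1·0 = 24 | 4·0+4·6 = 24
L: 6·3+1·2+1·8 = 28 | 4·0+4·7 = 28
A: 6·4+1·2+1·6 = 32 | 4·5+4·3 = 32
E: 6·2+1·8+1·4 = 24 | 4·5+4·1 = 24
gcd(6,1,1,4,4) = 1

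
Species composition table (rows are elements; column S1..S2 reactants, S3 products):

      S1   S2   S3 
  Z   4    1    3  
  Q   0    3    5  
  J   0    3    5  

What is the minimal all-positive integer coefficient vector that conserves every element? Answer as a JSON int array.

Z: 1·4+5·1 = 9 | 3·3 = 9
Q: 1·0+5·3 = 15 | 3·5 = 15
J: 1·0+5·3 = 15 | 3·5 = 15
gcd(1,5,3) = 1

Coefficients: [1, 5, 3]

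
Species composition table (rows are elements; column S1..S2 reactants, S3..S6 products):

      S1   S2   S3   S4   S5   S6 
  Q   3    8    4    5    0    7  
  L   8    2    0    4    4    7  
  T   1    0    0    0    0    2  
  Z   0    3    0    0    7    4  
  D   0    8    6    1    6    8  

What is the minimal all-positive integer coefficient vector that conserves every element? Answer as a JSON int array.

Q: 4·3+5·8 = 52 | 2·4+6·5+1·0+2·7 = 52
L: 4·8+5·2 = 42 | 2·0+6·4+1·4+2·7 = 42
T: 4·1+5·0 = 4 | 2·0+6·0+1·0+2·2 = 4
Z: 4·0+5·3 = 15 | 2·0+6·0+1·7+2·4 = 15
D: 4·0+5·8 = 40 | 2·6+6·1+1·6+2·8 = 40
gcd(4,5,2,6,1,2) = 1

Coefficients: [4, 5, 2, 6, 1, 2]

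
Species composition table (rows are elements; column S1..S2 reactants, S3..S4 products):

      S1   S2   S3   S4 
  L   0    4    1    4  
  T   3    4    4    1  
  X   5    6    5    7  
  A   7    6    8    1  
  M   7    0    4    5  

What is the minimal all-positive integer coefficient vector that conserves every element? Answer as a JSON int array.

Coefficients: [3, 2, 4, 1]

L: 3·0+2·4 = 8 | 4·1+1·4 = 8
T: 3·3+2·4 = 17 | 4·4+1·1 = 17
X: 3·5+2·6 = 27 | 4·5+1·7 = 27
A: 3·7+2·6 = 33 | 4·8+1·1 = 33
M: 3·7+2·0 = 21 | 4·4+1·5 = 21
gcd(3,2,4,1) = 1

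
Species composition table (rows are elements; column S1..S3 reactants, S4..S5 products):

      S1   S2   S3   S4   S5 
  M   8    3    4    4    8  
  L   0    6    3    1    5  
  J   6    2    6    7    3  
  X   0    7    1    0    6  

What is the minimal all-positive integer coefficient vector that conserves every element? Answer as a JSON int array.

Coefficients: [5, 4, 2, 5, 5]

M: 5·8+4·3+2·4 = 60 | 5·4+5·8 = 60
L: 5·0+4·6+2·3 = 30 | 5·1+5·5 = 30
J: 5·6+4·2+2·6 = 50 | 5·7+5·3 = 50
X: 5·0+4·7+2·1 = 30 | 5·0+5·6 = 30
gcd(5,4,2,5,5) = 1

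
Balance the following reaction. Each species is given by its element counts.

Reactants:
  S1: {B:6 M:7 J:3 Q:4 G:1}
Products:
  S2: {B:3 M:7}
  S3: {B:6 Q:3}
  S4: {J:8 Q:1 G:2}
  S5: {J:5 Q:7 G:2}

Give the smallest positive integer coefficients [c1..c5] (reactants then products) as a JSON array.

B: 6·6 = 36 | 6·3+3·6+1·0+2·0 = 36
M: 6·7 = 42 | 6·7+3·0+1·0+2·0 = 42
J: 6·3 = 18 | 6·0+3·0+1·8+2·5 = 18
Q: 6·4 = 24 | 6·0+3·3+1·1+2·7 = 24
G: 6·1 = 6 | 6·0+3·0+1·2+2·2 = 6
gcd(6,6,3,1,2) = 1

Coefficients: [6, 6, 3, 1, 2]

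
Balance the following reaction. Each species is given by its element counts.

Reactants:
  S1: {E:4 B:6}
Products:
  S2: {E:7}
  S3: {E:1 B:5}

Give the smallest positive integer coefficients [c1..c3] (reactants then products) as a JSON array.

E: 5·4 = 20 | 2·7+6·1 = 20
B: 5·6 = 30 | 2·0+6·5 = 30
gcd(5,2,6) = 1

Coefficients: [5, 2, 6]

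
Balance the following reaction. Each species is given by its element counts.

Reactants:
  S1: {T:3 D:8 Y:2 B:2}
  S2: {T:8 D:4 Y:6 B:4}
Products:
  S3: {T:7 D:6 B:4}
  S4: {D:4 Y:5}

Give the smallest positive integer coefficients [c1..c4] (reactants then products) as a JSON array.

T: 2·3+1·8 = 14 | 2·7+2·0 = 14
D: 2·8+1·4 = 20 | 2·6+2·4 = 20
Y: 2·2+1·6 = 10 | 2·0+2·5 = 10
B: 2·2+1·4 = 8 | 2·4+2·0 = 8
gcd(2,1,2,2) = 1

Coefficients: [2, 1, 2, 2]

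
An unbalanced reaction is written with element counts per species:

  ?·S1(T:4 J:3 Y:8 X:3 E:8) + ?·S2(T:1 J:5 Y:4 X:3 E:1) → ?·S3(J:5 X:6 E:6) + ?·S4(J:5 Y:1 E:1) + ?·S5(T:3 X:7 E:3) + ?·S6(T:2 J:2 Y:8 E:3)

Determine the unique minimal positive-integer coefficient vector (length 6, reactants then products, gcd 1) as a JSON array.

T: 4·4+5·1 = 21 | 1·0+4·0+3·3+6·2 = 21
J: 4·3+5·5 = 37 | 1·5+4·5+3·0+6·2 = 37
Y: 4·8+5·4 = 52 | 1·0+4·1+3·0+6·8 = 52
X: 4·3+5·3 = 27 | 1·6+4·0+3·7+6·0 = 27
E: 4·8+5·1 = 37 | 1·6+4·1+3·3+6·3 = 37
gcd(4,5,1,4,3,6) = 1

Coefficients: [4, 5, 1, 4, 3, 6]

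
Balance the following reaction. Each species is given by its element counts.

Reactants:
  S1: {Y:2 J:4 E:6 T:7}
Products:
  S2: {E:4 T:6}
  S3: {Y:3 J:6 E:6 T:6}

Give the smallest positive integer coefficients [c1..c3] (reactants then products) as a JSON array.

Y: 6·2 = 12 | 3·0+4·3 = 12
J: 6·4 = 24 | 3·0+4·6 = 24
E: 6·6 = 36 | 3·4+4·6 = 36
T: 6·7 = 42 | 3·6+4·6 = 42
gcd(6,3,4) = 1

Coefficients: [6, 3, 4]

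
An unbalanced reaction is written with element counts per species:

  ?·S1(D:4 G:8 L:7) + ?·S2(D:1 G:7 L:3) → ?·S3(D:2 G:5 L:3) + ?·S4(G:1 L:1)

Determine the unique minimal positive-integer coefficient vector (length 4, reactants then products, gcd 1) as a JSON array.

D: 2·4+2·1 = 10 | 5·2+5·0 = 10
G: 2·8+2·7 = 30 | 5·5+5·1 = 30
L: 2·7+2·3 = 20 | 5·3+5·1 = 20
gcd(2,2,5,5) = 1

Coefficients: [2, 2, 5, 5]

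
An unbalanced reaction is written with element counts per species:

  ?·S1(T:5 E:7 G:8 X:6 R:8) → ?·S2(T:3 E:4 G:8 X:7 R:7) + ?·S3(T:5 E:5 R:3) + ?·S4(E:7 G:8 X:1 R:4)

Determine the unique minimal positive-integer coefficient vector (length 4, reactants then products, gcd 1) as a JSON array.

T: 6·5 = 30 | 5·3+3·5+1·0 = 30
E: 6·7 = 42 | 5·4+3·5+1·7 = 42
G: 6·8 = 48 | 5·8+3·0+1·8 = 48
X: 6·6 = 36 | 5·7+3·0+1·1 = 36
R: 6·8 = 48 | 5·7+3·3+1·4 = 48
gcd(6,5,3,1) = 1

Coefficients: [6, 5, 3, 1]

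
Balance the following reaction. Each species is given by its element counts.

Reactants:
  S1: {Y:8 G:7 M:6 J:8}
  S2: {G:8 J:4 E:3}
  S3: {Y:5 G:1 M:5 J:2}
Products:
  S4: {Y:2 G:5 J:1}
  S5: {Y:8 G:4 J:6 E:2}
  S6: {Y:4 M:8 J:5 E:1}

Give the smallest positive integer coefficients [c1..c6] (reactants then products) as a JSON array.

Y: 2·8+2·0+4·5 = 36 | 6·2+1·8+4·4 = 36
G: 2·7+2·8+4·1 = 34 | 6·5+1·4+4·0 = 34
M: 2·6+2·0+4·5 = 32 | 6·0+1·0+4·8 = 32
J: 2·8+2·4+4·2 = 32 | 6·1+1·6+4·5 = 32
E: 2·0+2·3+4·0 = 6 | 6·0+1·2+4·1 = 6
gcd(2,2,4,6,1,4) = 1

Coefficients: [2, 2, 4, 6, 1, 4]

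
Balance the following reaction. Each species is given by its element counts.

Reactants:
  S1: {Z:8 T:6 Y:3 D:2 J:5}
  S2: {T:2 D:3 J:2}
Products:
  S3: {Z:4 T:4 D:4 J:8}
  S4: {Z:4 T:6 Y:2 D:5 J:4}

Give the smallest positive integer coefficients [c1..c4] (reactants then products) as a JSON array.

Z: 2·8+5·0 = 16 | 1·4+3·4 = 16
T: 2·6+5·2 = 22 | 1·4+3·6 = 22
Y: 2·3+5·0 = 6 | 1·0+3·2 = 6
D: 2·2+5·3 = 19 | 1·4+3·5 = 19
J: 2·5+5·2 = 20 | 1·8+3·4 = 20
gcd(2,5,1,3) = 1

Coefficients: [2, 5, 1, 3]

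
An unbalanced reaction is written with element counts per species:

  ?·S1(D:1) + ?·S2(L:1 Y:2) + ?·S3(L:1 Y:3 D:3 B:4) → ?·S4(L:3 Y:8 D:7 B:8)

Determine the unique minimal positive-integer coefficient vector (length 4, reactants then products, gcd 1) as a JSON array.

Coefficients: [1, 1, 2, 1]

L: 1·0+1·1+2·1 = 3 | 1·3 = 3
Y: 1·0+1·2+2·3 = 8 | 1·8 = 8
D: 1·1+1·0+2·3 = 7 | 1·7 = 7
B: 1·0+1·0+2·4 = 8 | 1·8 = 8
gcd(1,1,2,1) = 1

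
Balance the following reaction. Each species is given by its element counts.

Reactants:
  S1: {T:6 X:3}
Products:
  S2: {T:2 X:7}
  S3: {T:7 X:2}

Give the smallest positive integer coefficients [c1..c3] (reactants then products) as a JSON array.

T: 5·6 = 30 | 1·2+4·7 = 30
X: 5·3 = 15 | 1·7+4·2 = 15
gcd(5,1,4) = 1

Coefficients: [5, 1, 4]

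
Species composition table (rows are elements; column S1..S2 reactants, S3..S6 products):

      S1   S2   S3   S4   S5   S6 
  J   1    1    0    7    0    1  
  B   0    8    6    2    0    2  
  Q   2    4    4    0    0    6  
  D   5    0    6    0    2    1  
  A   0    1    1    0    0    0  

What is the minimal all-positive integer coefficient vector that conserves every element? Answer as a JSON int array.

Coefficients: [6, 3, 3, 1, 5, 2]

J: 6·1+3·1 = 9 | 3·0+1·7+5·0+2·1 = 9
B: 6·0+3·8 = 24 | 3·6+1·2+5·0+2·2 = 24
Q: 6·2+3·4 = 24 | 3·4+1·0+5·0+2·6 = 24
D: 6·5+3·0 = 30 | 3·6+1·0+5·2+2·1 = 30
A: 6·0+3·1 = 3 | 3·1+1·0+5·0+2·0 = 3
gcd(6,3,3,1,5,2) = 1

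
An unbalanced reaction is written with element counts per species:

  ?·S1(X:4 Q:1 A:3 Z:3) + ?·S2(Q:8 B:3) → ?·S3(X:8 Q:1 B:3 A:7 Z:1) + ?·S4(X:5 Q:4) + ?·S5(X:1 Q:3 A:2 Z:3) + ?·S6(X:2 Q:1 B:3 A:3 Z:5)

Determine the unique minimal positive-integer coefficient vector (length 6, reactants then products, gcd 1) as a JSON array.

Coefficients: [6, 2, 1, 2, 4, 1]

X: 6·4+2·0 = 24 | 1·8+2·5+4·1+1·2 = 24
Q: 6·1+2·8 = 22 | 1·1+2·4+4·3+1·1 = 22
B: 6·0+2·3 = 6 | 1·3+2·0+4·0+1·3 = 6
A: 6·3+2·0 = 18 | 1·7+2·0+4·2+1·3 = 18
Z: 6·3+2·0 = 18 | 1·1+2·0+4·3+1·5 = 18
gcd(6,2,1,2,4,1) = 1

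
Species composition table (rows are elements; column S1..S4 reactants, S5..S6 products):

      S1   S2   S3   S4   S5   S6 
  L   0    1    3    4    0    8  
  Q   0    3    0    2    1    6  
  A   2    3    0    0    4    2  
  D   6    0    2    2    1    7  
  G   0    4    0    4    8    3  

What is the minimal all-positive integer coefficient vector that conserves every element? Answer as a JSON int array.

L: 3·0+6·1+2·3+5·4 = 32 | 4·0+4·8 = 32
Q: 3·0+6·3+2·0+5·2 = 28 | 4·1+4·6 = 28
A: 3·2+6·3+2·0+5·0 = 24 | 4·4+4·2 = 24
D: 3·6+6·0+2·2+5·2 = 32 | 4·1+4·7 = 32
G: 3·0+6·4+2·0+5·4 = 44 | 4·8+4·3 = 44
gcd(3,6,2,5,4,4) = 1

Coefficients: [3, 6, 2, 5, 4, 4]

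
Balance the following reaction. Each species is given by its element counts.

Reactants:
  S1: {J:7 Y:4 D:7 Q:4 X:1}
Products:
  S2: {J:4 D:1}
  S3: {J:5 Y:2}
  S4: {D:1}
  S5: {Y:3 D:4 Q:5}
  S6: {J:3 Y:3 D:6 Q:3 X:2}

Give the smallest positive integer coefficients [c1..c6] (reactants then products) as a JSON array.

Coefficients: [4, 3, 2, 5, 2, 2]

J: 4·7 = 28 | 3·4+2·5+5·0+2·0+2·3 = 28
Y: 4·4 = 16 | 3·0+2·2+5·0+2·3+2·3 = 16
D: 4·7 = 28 | 3·1+2·0+5·1+2·4+2·6 = 28
Q: 4·4 = 16 | 3·0+2·0+5·0+2·5+2·3 = 16
X: 4·1 = 4 | 3·0+2·0+5·0+2·0+2·2 = 4
gcd(4,3,2,5,2,2) = 1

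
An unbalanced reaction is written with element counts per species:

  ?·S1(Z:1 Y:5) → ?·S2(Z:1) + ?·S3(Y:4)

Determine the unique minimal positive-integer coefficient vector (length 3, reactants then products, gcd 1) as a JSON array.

Z: 4·1 = 4 | 4·1+5·0 = 4
Y: 4·5 = 20 | 4·0+5·4 = 20
gcd(4,4,5) = 1

Coefficients: [4, 4, 5]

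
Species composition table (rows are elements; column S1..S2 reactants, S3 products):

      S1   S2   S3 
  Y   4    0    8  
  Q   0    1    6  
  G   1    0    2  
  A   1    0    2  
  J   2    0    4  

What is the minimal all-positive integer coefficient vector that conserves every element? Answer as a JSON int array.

Coefficients: [2, 6, 1]

Y: 2·4+6·0 = 8 | 1·8 = 8
Q: 2·0+6·1 = 6 | 1·6 = 6
G: 2·1+6·0 = 2 | 1·2 = 2
A: 2·1+6·0 = 2 | 1·2 = 2
J: 2·2+6·0 = 4 | 1·4 = 4
gcd(2,6,1) = 1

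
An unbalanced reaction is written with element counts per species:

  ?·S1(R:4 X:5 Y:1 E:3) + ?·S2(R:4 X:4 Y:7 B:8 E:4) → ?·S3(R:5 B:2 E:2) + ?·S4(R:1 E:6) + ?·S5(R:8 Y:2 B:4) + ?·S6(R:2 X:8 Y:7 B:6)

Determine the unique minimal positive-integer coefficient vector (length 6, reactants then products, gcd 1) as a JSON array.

R: 4·4+5·4 = 36 | 1·5+5·1+2·8+5·2 = 36
X: 4·5+5·4 = 40 | 1·0+5·0+2·0+5·8 = 40
Y: 4·1+5·7 = 39 | 1·0+5·0+2·2+5·7 = 39
B: 4·0+5·8 = 40 | 1·2+5·0+2·4+5·6 = 40
E: 4·3+5·4 = 32 | 1·2+5·6+2·0+5·0 = 32
gcd(4,5,1,5,2,5) = 1

Coefficients: [4, 5, 1, 5, 2, 5]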